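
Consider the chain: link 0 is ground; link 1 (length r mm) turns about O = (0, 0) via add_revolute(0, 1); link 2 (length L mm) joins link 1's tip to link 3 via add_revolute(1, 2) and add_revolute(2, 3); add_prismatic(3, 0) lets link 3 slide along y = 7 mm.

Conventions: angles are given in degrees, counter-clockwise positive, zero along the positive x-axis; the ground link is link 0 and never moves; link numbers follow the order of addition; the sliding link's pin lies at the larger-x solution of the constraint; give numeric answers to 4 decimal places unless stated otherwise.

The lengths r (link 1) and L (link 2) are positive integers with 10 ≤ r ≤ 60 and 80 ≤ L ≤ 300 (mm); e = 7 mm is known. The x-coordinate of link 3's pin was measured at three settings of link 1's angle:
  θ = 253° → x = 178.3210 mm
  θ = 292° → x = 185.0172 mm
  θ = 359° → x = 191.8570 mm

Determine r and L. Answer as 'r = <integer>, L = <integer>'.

constraint per measurement: (x − r cos θ)² + (r sin θ − e)² = L²
subtracting the θ₁ and θ₂ equations cancels the r² and L² terms:
r = (x₁² − x₂²) / (2[(x₁cos θ₁ + e sin θ₁) − (x₂cos θ₂ + e sin θ₂)]) = 10.0001 → r = 10
L² = (x₁ − r cos θ₁)² + (r sin θ₁ − e)² = 33123.9820 → L = 182.0000 → L = 182
check at θ₃=359°: x = 191.8570 (printed 191.8570) ✓

r = 10, L = 182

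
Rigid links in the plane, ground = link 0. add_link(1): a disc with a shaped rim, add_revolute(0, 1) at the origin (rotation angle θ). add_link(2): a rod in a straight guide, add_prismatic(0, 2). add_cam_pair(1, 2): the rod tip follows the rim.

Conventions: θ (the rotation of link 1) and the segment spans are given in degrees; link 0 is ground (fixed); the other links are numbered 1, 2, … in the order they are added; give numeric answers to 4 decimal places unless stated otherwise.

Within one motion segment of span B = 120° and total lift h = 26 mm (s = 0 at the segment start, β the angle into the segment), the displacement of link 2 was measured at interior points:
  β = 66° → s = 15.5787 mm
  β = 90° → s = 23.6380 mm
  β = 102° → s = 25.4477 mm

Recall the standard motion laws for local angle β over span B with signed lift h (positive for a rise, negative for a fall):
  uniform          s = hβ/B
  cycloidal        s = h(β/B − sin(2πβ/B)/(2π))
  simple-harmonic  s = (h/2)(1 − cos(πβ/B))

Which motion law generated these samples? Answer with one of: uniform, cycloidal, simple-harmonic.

candidates at β/B = r: uniform s = h·r (linear in β); cycloidal s = h·(r − sin(2πr)/(2π)); simple-harmonic s = (h/2)(1 − cos(πr))
β=66°: printed 15.5787 | uniform 14.3000, cycloidal 15.5787, simple-harmonic 15.0336
β=90°: printed 23.6380 | uniform 19.5000, cycloidal 23.6380, simple-harmonic 22.1924
β=102°: printed 25.4477 | uniform 22.1000, cycloidal 25.4477, simple-harmonic 24.5831
only one law matches every sample → cycloidal

cycloidal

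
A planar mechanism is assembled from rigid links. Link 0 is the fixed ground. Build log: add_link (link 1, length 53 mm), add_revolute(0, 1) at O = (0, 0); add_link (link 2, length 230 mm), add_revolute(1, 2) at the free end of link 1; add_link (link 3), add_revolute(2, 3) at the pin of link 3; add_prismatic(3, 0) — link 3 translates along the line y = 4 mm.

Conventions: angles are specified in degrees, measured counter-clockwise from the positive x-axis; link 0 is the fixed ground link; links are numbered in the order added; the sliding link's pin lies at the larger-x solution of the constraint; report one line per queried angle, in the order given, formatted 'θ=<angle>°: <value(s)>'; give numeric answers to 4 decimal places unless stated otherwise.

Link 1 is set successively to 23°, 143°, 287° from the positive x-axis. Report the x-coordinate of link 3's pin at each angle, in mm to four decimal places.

geometry: r = 53 mm, L = 230 mm, e = 4 mm
θ=23°: crank pin P = (r cos θ, r sin θ) = (48.786757, 20.708750)
θ=23°: h = r sin θ − e = 20.708750 − 4 = 16.708750
θ=23°: x = r cos θ + √(L² − h²) = 48.786757 + 229.392279 = 278.179036
θ=143°: crank pin P = (r cos θ, r sin θ) = (-42.327682, 31.896196)
θ=143°: h = r sin θ − e = 31.896196 − 4 = 27.896196
θ=143°: x = r cos θ + √(L² − h²) = -42.327682 + 228.301998 = 185.974316
θ=287°: crank pin P = (r cos θ, r sin θ) = (15.495700, -50.684152)
θ=287°: h = r sin θ − e = -50.684152 − 4 = -54.684152
θ=287°: x = r cos θ + √(L² − h²) = 15.495700 + 223.404663 = 238.900363

θ=23°: 278.1790
θ=143°: 185.9743
θ=287°: 238.9004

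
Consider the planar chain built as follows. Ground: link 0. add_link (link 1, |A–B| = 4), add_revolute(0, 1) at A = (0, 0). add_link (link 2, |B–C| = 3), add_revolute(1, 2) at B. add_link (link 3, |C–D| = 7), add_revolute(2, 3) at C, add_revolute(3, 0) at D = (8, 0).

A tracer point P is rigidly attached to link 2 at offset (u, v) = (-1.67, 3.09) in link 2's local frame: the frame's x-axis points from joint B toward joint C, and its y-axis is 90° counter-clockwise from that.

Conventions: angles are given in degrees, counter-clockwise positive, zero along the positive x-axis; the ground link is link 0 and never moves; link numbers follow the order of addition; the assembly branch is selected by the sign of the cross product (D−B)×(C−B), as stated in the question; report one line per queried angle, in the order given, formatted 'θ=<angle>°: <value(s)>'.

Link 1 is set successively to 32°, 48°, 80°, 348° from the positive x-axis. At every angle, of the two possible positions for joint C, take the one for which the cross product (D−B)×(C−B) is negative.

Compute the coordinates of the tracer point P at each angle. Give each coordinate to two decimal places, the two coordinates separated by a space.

A=(0,0), D=(8.00,0)
θ=32°: B = A + 4.00·(cos32°, sin32°) = (3.3922, 2.1197)
θ=32°: |BD| = 5.0720
θ=32°: circle(B,3.00) ∩ circle(D,7.00): a=-1.4073, h=2.6495
θ=32°:   candidates: C₊=(3.2210,5.1148) cross=13.438; C₋=(1.0065,0.3008) cross=-13.438
θ=32°:   branch - wants cross < 0 → take C=(1.0065,0.3008) (cross=-13.438)
θ=32°: ex = (C−B)/|BC| = (-0.7952,-0.6063); ey = (0.6063,-0.7952)
θ=32°: P = B + -1.67·ex + 3.09·ey = (6.5937,0.6749)
θ=48°: B = A + 4.00·(cos48°, sin48°) = (2.6765, 2.9726)
θ=48°: |BD| = 6.0972
θ=48°: circle(B,3.00) ∩ circle(D,7.00): a=-0.2316, h=2.9910
θ=48°:   candidates: C₊=(3.9325,5.6970) cross=18.237; C₋=(1.0161,0.4740) cross=-18.237
θ=48°:   branch - wants cross < 0 → take C=(1.0161,0.4740) (cross=-18.237)
θ=48°: ex = (C−B)/|BC| = (-0.5535,-0.8329); ey = (0.8329,-0.5535)
θ=48°: P = B + -1.67·ex + 3.09·ey = (6.1744,2.6532)
θ=80°: B = A + 4.00·(cos80°, sin80°) = (0.6946, 3.9392)
θ=80°: |BD| = 8.2998
θ=80°: circle(B,3.00) ∩ circle(D,7.00): a=1.7402, h=2.4437
θ=80°:   candidates: C₊=(3.3861,5.2642) cross=20.282; C₋=(1.0665,0.9624) cross=-20.282
θ=80°:   branch - wants cross < 0 → take C=(1.0665,0.9624) (cross=-20.282)
θ=80°: ex = (C−B)/|BC| = (0.1240,-0.9923); ey = (0.9923,0.1240)
θ=80°: P = B + -1.67·ex + 3.09·ey = (3.5537,5.9794)
θ=348°: B = A + 4.00·(cos348°, sin348°) = (3.9126, -0.8316)
θ=348°: |BD| = 4.1712
θ=348°: circle(B,3.00) ∩ circle(D,7.00): a=-2.7093, h=1.2884
θ=348°:   candidates: C₊=(1.0009,-0.1093) cross=5.374; C₋=(1.5146,-2.6343) cross=-5.374
θ=348°:   branch - wants cross < 0 → take C=(1.5146,-2.6343) (cross=-5.374)
θ=348°: ex = (C−B)/|BC| = (-0.7993,-0.6009); ey = (0.6009,-0.7993)
θ=348°: P = B + -1.67·ex + 3.09·ey = (7.1042,-2.2981)

θ=32°: 6.59 0.67
θ=48°: 6.17 2.65
θ=80°: 3.55 5.98
θ=348°: 7.10 -2.30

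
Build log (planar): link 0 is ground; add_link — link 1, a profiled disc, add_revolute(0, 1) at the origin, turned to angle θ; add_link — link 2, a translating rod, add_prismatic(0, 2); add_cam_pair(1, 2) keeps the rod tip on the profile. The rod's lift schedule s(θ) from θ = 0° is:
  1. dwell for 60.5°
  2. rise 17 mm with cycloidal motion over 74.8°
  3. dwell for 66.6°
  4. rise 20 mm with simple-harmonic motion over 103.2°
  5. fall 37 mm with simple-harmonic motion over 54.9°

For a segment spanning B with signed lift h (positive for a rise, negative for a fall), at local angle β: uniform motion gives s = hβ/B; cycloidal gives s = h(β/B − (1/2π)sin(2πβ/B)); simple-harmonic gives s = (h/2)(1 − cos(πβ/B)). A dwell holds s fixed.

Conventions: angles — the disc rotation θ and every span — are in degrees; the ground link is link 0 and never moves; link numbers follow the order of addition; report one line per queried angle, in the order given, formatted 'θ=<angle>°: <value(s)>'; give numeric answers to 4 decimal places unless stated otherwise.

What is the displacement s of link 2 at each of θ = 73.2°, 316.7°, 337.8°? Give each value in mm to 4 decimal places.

seg 1 [0°–60.5°] dwell: s stays 0.0000
seg 2 [60.5°–135.3°] cycloidal, h=17: θ=73.2° here. β=12.7, B=74.8. 17·(0.1698 − sin(2π·0.1698)/(2π)) = 0.5172 → s = 0.5172
seg 2 [60.5°–135.3°] cycloidal, h=17: full span → s += 17 → s = 17.0000
seg 3 [135.3°–201.9°] dwell: s stays 17.0000
seg 4 [201.9°–305.1°] simple-harmonic, h=20: full span → s += 20 → s = 37.0000
seg 5 [305.1°–360°] simple-harmonic, h=-37: θ=316.7° here. β=11.6, B=54.9. -37/2·(1 − cos(π·0.2113)) = -3.9283 → s = 33.0717
seg 5 [305.1°–360°] simple-harmonic, h=-37: θ=337.8° here. β=32.7, B=54.9. -37/2·(1 − cos(π·0.5956)) = -23.9746 → s = 13.0254

θ=73.2°: 0.5172
θ=316.7°: 33.0717
θ=337.8°: 13.0254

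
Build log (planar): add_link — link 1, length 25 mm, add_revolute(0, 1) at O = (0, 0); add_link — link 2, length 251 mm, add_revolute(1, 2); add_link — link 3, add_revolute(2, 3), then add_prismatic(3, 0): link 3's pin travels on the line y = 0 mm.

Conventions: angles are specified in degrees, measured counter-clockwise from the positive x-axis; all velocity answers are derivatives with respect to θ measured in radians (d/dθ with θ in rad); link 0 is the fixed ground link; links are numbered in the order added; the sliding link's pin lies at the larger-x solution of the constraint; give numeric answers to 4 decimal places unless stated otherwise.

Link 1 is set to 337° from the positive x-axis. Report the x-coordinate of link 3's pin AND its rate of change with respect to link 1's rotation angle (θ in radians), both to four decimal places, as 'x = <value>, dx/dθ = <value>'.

geometry: r = 25 mm, L = 251 mm, e = 0 mm
crank pin P = (r cos θ, r sin θ) = (23.012621, -9.768278)
h = r sin θ − e = -9.768278 − 0 = -9.768278
x = r cos θ + √(L² − h²) = 23.012621 + 250.809850 = 273.822471
dx/dθ = −r sin θ − h·r cos θ/√(L² − h²) (θ in radians; h = -9.768278) = 10.664550

x = 273.8225, dx/dθ = 10.6645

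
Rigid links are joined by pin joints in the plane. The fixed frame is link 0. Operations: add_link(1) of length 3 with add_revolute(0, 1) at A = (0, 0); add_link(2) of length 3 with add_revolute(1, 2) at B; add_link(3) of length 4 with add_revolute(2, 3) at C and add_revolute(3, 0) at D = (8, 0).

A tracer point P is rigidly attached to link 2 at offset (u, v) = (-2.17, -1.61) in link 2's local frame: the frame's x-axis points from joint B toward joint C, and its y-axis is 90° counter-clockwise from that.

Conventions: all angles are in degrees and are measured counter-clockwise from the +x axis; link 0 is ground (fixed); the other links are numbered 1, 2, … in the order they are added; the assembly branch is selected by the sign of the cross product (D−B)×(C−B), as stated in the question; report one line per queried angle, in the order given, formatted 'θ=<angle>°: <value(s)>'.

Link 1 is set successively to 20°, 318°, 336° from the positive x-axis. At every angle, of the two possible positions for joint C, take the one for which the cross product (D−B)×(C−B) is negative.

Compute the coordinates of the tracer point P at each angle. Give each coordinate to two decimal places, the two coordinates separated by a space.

A=(0,0), D=(8.00,0)
θ=20°: B = A + 3.00·(cos20°, sin20°) = (2.8191, 1.0261)
θ=20°: |BD| = 5.2815
θ=20°: circle(B,3.00) ∩ circle(D,4.00): a=1.9781, h=2.2555
θ=20°:   candidates: C₊=(5.1977,2.8543) cross=11.912; C₋=(4.3213,-1.5707) cross=-11.912
θ=20°:   branch - wants cross < 0 → take C=(4.3213,-1.5707) (cross=-11.912)
θ=20°: ex = (C−B)/|BC| = (0.5007,-0.8656); ey = (0.8656,0.5007)
θ=20°: P = B + -2.17·ex + -1.61·ey = (0.3389,2.0982)
θ=318°: B = A + 3.00·(cos318°, sin318°) = (2.2294, -2.0074)
θ=318°: |BD| = 6.1098
θ=318°: circle(B,3.00) ∩ circle(D,4.00): a=2.4820, h=1.6851
θ=318°:   candidates: C₊=(4.0200,0.3996) cross=10.296; C₋=(5.1273,-2.7835) cross=-10.296
θ=318°:   branch - wants cross < 0 → take C=(5.1273,-2.7835) (cross=-10.296)
θ=318°: ex = (C−B)/|BC| = (0.9660,-0.2587); ey = (0.2587,0.9660)
θ=318°: P = B + -2.17·ex + -1.61·ey = (-0.2832,-3.0012)
θ=336°: B = A + 3.00·(cos336°, sin336°) = (2.7406, -1.2202)
θ=336°: |BD| = 5.3991
θ=336°: circle(B,3.00) ∩ circle(D,4.00): a=2.0513, h=2.1891
θ=336°:   candidates: C₊=(4.2441,1.3759) cross=11.819; C₋=(5.2336,-2.8891) cross=-11.819
θ=336°:   branch - wants cross < 0 → take C=(5.2336,-2.8891) (cross=-11.819)
θ=336°: ex = (C−B)/|BC| = (0.8310,-0.5563); ey = (0.5563,0.8310)
θ=336°: P = B + -2.17·ex + -1.61·ey = (0.0418,-1.3509)

θ=20°: 0.34 2.10
θ=318°: -0.28 -3.00
θ=336°: 0.04 -1.35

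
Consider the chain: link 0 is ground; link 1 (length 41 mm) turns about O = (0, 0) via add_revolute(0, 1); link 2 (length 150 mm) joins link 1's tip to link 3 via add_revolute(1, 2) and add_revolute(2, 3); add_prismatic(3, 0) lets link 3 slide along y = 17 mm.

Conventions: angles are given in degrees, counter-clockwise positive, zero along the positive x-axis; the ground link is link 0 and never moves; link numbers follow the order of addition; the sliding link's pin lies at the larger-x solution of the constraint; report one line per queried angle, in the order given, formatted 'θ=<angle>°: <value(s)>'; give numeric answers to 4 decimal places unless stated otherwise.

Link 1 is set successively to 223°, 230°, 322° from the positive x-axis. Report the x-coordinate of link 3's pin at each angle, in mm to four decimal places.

geometry: r = 41 mm, L = 150 mm, e = 17 mm
θ=223°: crank pin P = (r cos θ, r sin θ) = (-29.985502, -27.961933)
θ=223°: h = r sin θ − e = -27.961933 − 17 = -44.961933
θ=223°: x = r cos θ + √(L² − h²) = -29.985502 + 143.102846 = 113.117344
θ=230°: crank pin P = (r cos θ, r sin θ) = (-26.354292, -31.407822)
θ=230°: h = r sin θ − e = -31.407822 − 17 = -48.407822
θ=230°: x = r cos θ + √(L² − h²) = -26.354292 + 141.974233 = 115.619941
θ=322°: crank pin P = (r cos θ, r sin θ) = (32.308441, -25.242120)
θ=322°: h = r sin θ − e = -25.242120 − 17 = -42.242120
θ=322°: x = r cos θ + √(L² − h²) = 32.308441 + 143.929161 = 176.237601

θ=223°: 113.1173
θ=230°: 115.6199
θ=322°: 176.2376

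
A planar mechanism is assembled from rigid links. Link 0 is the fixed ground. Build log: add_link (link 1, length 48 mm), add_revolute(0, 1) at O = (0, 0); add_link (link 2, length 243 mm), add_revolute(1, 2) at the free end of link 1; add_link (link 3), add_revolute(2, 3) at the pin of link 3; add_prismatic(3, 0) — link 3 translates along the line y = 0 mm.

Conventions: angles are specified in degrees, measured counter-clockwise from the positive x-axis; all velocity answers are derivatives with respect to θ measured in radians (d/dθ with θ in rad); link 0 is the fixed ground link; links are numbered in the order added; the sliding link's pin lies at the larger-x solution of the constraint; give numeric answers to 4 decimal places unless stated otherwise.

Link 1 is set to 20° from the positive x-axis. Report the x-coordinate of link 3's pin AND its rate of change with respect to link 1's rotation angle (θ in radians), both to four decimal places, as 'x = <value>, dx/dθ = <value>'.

geometry: r = 48 mm, L = 243 mm, e = 0 mm
crank pin P = (r cos θ, r sin θ) = (45.105246, 16.416967)
h = r sin θ − e = 16.416967 − 0 = 16.416967
x = r cos θ + √(L² − h²) = 45.105246 + 242.444804 = 287.550050
dx/dθ = −r sin θ − h·r cos θ/√(L² − h²) (θ in radians; h = 16.416967) = -19.471235

x = 287.5501, dx/dθ = -19.4712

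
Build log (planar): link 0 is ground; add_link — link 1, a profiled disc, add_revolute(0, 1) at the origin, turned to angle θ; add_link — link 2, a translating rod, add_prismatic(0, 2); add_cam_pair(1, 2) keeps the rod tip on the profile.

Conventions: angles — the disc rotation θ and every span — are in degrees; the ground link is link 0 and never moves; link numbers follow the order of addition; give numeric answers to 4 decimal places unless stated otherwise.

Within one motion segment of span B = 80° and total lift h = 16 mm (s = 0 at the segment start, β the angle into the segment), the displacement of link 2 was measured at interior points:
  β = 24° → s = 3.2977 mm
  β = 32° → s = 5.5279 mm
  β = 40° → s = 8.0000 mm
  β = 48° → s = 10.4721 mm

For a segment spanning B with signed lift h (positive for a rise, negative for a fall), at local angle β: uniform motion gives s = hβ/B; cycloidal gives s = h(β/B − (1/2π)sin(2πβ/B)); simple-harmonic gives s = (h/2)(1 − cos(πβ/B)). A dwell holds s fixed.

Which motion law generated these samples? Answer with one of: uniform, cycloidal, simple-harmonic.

candidates at β/B = r: uniform s = h·r (linear in β); cycloidal s = h·(r − sin(2πr)/(2π)); simple-harmonic s = (h/2)(1 − cos(πr))
β=24°: printed 3.2977 | uniform 4.8000, cycloidal 2.3782, simple-harmonic 3.2977
β=32°: printed 5.5279 | uniform 6.4000, cycloidal 4.9032, simple-harmonic 5.5279
β=40°: printed 8.0000 | uniform 8.0000, cycloidal 8.0000, simple-harmonic 8.0000
β=48°: printed 10.4721 | uniform 9.6000, cycloidal 11.0968, simple-harmonic 10.4721
only one law matches every sample → simple-harmonic

simple-harmonic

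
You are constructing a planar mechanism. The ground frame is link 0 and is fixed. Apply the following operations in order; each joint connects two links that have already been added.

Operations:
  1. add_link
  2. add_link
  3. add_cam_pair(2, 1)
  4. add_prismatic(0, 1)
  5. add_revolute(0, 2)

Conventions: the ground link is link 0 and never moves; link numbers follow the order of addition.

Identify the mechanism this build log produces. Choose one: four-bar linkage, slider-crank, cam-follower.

links: 3 (incl. ground); joints: 1 revolute, 1 prismatic, 1 higher (cam) pair, forming one closed loop
3 links, revolute + prismatic + higher pair in one loop → cam-follower

cam-follower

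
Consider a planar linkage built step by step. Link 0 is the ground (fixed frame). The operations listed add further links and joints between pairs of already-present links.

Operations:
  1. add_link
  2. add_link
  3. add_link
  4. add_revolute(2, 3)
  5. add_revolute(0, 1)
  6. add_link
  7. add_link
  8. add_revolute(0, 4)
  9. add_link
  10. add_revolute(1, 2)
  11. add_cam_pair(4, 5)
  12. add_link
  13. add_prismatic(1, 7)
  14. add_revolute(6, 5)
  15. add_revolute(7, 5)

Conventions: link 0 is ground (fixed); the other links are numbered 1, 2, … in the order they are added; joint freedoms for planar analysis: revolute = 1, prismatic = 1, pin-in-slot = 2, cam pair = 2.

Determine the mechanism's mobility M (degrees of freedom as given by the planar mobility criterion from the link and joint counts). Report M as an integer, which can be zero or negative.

L=1 J1=0 J2=0
add link → L=2 J1=0 J2=0
add link → L=3 J1=0 J2=0
add link → L=4 J1=0 J2=0
R@2,3 dof=1 J1 → L=4 J1=1 J2=0
R@0,1 dof=1 J1 → L=4 J1=2 J2=0
add link → L=5 J1=2 J2=0
add link → L=6 J1=2 J2=0
R@0,4 dof=1 J1 → L=6 J1=3 J2=0
add link → L=7 J1=3 J2=0
R@1,2 dof=1 J1 → L=7 J1=4 J2=0
C@4,5 dof=2 J2 → L=7 J1=4 J2=1
add link → L=8 J1=4 J2=1
P@1,7 dof=1 J1 → L=8 J1=5 J2=1
R@6,5 dof=1 J1 → L=8 J1=6 J2=1
R@7,5 dof=1 J1 → L=8 J1=7 J2=1
M=3(L−1)−2J1−J2=3·7−2·7−1=6

M = 6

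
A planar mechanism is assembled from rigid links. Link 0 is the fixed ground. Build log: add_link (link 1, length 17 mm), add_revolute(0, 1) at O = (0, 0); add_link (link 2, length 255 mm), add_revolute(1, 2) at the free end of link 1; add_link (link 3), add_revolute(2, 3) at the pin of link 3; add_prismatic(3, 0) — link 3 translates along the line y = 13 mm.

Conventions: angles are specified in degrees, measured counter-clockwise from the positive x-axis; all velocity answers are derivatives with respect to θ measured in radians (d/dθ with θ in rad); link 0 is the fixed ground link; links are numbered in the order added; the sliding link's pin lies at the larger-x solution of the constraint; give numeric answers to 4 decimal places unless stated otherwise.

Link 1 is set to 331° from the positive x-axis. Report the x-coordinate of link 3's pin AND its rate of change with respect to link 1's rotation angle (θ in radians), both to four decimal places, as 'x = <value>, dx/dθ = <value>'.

geometry: r = 17 mm, L = 255 mm, e = 13 mm
crank pin P = (r cos θ, r sin θ) = (14.868535, -8.241764)
h = r sin θ − e = -8.241764 − 13 = -21.241764
x = r cos θ + √(L² − h²) = 14.868535 + 254.113729 = 268.982264
dx/dθ = −r sin θ − h·r cos θ/√(L² − h²) (θ in radians; h = -21.241764) = 9.484648

x = 268.9823, dx/dθ = 9.4846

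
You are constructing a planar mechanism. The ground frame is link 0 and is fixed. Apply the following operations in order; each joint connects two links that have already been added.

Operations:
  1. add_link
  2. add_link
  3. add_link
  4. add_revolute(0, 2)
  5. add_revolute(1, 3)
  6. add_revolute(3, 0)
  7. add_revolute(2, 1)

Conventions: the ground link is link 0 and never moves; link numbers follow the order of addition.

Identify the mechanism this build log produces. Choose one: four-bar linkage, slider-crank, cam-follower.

links: 4 (incl. ground); joints: 4 revolute, 0 prismatic, 0 higher (cam) pair, forming one closed loop
4 links in a single 4R loop → four-bar linkage

four-bar linkage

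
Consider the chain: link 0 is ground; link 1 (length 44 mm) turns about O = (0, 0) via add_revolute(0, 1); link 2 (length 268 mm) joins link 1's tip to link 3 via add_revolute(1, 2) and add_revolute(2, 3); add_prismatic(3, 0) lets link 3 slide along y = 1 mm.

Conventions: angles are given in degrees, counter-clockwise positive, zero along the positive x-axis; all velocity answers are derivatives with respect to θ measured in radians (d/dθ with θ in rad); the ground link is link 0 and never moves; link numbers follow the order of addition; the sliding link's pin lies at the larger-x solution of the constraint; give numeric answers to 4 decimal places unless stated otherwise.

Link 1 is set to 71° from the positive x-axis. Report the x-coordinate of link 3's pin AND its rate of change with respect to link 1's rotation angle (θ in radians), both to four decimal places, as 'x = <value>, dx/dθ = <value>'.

geometry: r = 44 mm, L = 268 mm, e = 1 mm
crank pin P = (r cos θ, r sin θ) = (14.324999, 41.602817)
h = r sin θ − e = 41.602817 − 1 = 40.602817
x = r cos θ + √(L² − h²) = 14.324999 + 264.906420 = 279.231419
dx/dθ = −r sin θ − h·r cos θ/√(L² − h²) (θ in radians; h = 40.602817) = -43.798443

x = 279.2314, dx/dθ = -43.7984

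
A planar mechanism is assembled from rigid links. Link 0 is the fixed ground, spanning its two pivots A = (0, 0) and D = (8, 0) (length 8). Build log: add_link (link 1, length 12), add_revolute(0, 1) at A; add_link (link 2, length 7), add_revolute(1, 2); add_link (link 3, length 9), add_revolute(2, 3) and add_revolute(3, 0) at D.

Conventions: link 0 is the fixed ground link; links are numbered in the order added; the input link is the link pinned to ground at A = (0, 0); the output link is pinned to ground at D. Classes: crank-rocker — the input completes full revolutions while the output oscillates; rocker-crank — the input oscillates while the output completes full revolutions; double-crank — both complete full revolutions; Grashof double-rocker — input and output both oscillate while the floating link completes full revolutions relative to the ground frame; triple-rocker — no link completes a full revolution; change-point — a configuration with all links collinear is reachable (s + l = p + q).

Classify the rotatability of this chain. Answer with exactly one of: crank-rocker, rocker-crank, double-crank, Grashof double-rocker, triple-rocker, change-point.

lengths: ground=8, input=12, coupler=7, output=9
sorted: s=7 (shortest), l=12 (longest), p+q=17
s + l = 19 vs p + q = 17
s + l > p + q → non-Grashof → no link fully rotates → triple-rocker

triple-rocker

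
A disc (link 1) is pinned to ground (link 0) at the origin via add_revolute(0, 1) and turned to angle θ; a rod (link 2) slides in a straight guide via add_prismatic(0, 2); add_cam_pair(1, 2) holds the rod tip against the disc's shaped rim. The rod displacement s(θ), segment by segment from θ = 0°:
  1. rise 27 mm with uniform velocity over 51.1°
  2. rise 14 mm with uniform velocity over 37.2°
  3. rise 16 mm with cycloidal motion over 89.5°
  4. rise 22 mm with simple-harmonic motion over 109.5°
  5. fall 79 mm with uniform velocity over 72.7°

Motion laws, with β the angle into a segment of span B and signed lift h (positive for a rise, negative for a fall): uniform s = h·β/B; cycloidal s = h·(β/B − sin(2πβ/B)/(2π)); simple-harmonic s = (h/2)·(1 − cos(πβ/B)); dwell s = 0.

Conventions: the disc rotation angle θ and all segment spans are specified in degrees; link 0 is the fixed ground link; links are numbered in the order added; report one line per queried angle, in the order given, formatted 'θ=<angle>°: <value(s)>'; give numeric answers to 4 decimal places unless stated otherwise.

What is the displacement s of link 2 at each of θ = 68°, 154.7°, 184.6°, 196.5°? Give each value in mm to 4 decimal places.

segment 1 (0° to 51.1°, uniform, h = 27) is passed completely: s = 0.0000 + (27) = 27.0000
θ = 68° falls in segment 2 (51.1° to 88.3°, uniform, h = 14): β = 68 − 51.1 = 16.9°, B = 37.2°; Δs = 14·16.9/37.2 = 6.3602; s = 27.0000 + 6.3602 = 33.3602
segment 2 (51.1° to 88.3°, uniform, h = 14) is passed completely: s = 27.0000 + (14) = 41.0000
θ = 154.7° falls in segment 3 (88.3° to 177.8°, cycloidal, h = 16): β = 154.7 − 88.3 = 66.4°, B = 89.5°; Δs = 16·(0.7419 − sin(2π·0.7419)/(2π)) = 14.4136; s = 41.0000 + 14.4136 = 55.4136
segment 3 (88.3° to 177.8°, cycloidal, h = 16) is passed completely: s = 41.0000 + (16) = 57.0000
θ = 184.6° falls in segment 4 (177.8° to 287.3°, simple-harmonic, h = 22): β = 184.6 − 177.8 = 6.8°, B = 109.5°; Δs = 22/2·(1 − cos(π·0.0621)) = 0.2087; s = 57.0000 + 0.2087 = 57.2087
θ = 196.5° falls in segment 4 (177.8° to 287.3°, simple-harmonic, h = 22): β = 196.5 − 177.8 = 18.7°, B = 109.5°; Δs = 22/2·(1 − cos(π·0.1708)) = 1.5455; s = 57.0000 + 1.5455 = 58.5455

θ=68°: 33.3602
θ=154.7°: 55.4136
θ=184.6°: 57.2087
θ=196.5°: 58.5455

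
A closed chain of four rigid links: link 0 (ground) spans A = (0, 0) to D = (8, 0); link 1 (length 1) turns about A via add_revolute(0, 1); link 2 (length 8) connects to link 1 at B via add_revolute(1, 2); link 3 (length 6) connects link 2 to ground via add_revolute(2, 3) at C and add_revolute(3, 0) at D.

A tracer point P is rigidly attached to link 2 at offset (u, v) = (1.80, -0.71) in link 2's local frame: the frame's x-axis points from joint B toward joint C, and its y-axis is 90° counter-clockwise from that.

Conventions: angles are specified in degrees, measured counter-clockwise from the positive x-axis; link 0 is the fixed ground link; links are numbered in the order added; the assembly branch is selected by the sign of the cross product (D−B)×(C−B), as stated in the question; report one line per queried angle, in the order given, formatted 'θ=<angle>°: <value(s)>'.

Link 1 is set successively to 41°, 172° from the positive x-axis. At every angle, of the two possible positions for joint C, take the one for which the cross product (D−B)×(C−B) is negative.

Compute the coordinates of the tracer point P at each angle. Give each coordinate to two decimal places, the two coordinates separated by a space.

A=(0,0), D=(8.00,0)
θ=41°: B = A + 1.00·(cos41°, sin41°) = (0.7547, 0.6561)
θ=41°: |BD| = 7.2749
θ=41°: circle(B,8.00) ∩ circle(D,6.00): a=5.5619, h=5.7503
θ=41°:   candidates: C₊=(6.8125,5.8813) cross=41.833; C₋=(5.7754,-5.5723) cross=-41.833
θ=41°:   branch - wants cross < 0 → take C=(5.7754,-5.5723) (cross=-41.833)
θ=41°: ex = (C−B)/|BC| = (0.6276,-0.7786); ey = (0.7786,0.6276)
θ=41°: P = B + 1.80·ex + -0.71·ey = (1.3316,-1.1909)
θ=172°: B = A + 1.00·(cos172°, sin172°) = (-0.9903, 0.1392)
θ=172°: |BD| = 8.9913
θ=172°: circle(B,8.00) ∩ circle(D,6.00): a=6.0527, h=5.2311
θ=172°:   candidates: C₊=(5.1427,5.2760) cross=47.035; C₋=(4.9808,-5.1850) cross=-47.035
θ=172°:   branch - wants cross < 0 → take C=(4.9808,-5.1850) (cross=-47.035)
θ=172°: ex = (C−B)/|BC| = (0.7464,-0.6655); ey = (0.6655,0.7464)
θ=172°: P = B + 1.80·ex + -0.71·ey = (-0.1193,-1.5887)

θ=41°: 1.33 -1.19
θ=172°: -0.12 -1.59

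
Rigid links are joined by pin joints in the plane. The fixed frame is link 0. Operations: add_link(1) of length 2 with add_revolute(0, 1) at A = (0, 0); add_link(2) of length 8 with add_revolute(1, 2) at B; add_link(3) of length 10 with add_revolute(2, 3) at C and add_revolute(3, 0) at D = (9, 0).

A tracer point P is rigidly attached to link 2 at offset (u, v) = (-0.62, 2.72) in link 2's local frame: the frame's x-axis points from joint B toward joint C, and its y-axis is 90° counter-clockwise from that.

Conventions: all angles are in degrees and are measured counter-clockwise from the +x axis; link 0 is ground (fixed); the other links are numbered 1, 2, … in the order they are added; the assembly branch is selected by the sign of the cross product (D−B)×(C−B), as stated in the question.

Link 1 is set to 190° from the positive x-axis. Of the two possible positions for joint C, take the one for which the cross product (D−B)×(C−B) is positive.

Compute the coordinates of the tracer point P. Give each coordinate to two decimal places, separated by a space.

A=(0,0), D=(9.00,0)
B = A + 2.00·(cos190°, sin190°) = (-1.9696, -0.3473)
|BD| = 10.9751
circle(B,8.00) ∩ circle(D,10.00): a=3.8475, h=7.0140
  candidates: C₊=(1.6540,6.7850) cross=76.980; C₋=(2.0979,-7.2361) cross=-76.980
  branch + wants cross > 0 → take C=(1.6540,6.7850) (cross=76.980)
ex = (C−B)/|BC| = (0.4530,0.8915); ey = (-0.8915,0.4530)
P = B + -0.62·ex + 2.72·ey = (-4.6754,0.3320)

-4.68 0.33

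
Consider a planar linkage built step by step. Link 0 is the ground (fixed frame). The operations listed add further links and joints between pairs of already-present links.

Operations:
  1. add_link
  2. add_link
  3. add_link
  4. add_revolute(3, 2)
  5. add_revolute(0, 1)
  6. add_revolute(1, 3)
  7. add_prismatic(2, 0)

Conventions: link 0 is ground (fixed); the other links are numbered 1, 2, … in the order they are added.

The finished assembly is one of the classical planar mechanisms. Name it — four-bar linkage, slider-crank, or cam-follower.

links: 4 (incl. ground); joints: 3 revolute, 1 prismatic, 0 higher (cam) pair, forming one closed loop
4 links, 3 revolutes + 1 prismatic in one loop → slider-crank

slider-crank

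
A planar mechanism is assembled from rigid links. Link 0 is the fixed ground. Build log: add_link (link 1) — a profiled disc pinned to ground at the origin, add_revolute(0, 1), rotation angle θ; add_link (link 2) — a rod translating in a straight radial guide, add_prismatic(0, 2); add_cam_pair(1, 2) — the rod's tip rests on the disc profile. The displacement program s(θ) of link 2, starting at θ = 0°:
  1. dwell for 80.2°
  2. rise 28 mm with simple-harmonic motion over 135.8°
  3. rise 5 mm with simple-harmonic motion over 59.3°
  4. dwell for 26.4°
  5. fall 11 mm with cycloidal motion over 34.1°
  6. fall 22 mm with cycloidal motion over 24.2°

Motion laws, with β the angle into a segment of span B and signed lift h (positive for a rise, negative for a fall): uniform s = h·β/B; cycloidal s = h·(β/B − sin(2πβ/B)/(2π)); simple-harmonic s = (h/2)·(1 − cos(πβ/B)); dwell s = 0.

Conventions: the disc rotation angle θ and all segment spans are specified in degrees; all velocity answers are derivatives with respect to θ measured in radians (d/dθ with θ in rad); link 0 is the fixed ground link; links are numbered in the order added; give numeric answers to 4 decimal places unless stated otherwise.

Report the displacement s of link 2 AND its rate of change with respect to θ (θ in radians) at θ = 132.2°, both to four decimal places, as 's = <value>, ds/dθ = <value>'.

seg 1 [0°–80.2°] dwell: s stays 0.0000
seg 2 [80.2°–216°] simple-harmonic, h=28: θ=132.2° here. β=52, B=135.8. 28/2·(1 − cos(π·0.3829)) = 8.9657 → s = 8.9657
velocity in seg [80.2°–216°] (simple-harmonic), θ in radians: β = 52° = 0.9076 rad, B = 135.8° = 2.3702 rad; ds/dθ = (πh/(2B)) sin(πβ/B) = (π·28/(2·2.3702)) sin(π·0.3829) = 17.315440 mm/rad

s = 8.9657, ds/dθ = 17.3154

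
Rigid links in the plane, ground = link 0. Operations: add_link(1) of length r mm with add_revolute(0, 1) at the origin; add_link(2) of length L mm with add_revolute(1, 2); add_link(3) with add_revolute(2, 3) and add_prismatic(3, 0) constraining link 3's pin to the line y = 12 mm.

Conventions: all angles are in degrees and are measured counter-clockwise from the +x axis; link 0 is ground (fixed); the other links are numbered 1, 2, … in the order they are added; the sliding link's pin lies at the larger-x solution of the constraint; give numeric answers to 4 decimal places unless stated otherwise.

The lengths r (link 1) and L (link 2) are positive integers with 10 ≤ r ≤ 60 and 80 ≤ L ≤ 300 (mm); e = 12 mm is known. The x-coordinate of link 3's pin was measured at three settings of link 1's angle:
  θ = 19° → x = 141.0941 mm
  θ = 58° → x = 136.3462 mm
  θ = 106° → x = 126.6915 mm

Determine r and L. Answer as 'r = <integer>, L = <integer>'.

constraint per measurement: (x − r cos θ)² + (r sin θ − e)² = L²
subtracting the θ₁ and θ₂ equations cancels the r² and L² terms:
r = (x₁² − x₂²) / (2[(x₁cos θ₁ + e sin θ₁) − (x₂cos θ₂ + e sin θ₂)]) = 12.0002 → r = 12
L² = (x₁ − r cos θ₁)² + (r sin θ₁ − e)² = 16900.0112 → L = 130.0000 → L = 130
check at θ₃=106°: x = 126.6915 (printed 126.6915) ✓

r = 12, L = 130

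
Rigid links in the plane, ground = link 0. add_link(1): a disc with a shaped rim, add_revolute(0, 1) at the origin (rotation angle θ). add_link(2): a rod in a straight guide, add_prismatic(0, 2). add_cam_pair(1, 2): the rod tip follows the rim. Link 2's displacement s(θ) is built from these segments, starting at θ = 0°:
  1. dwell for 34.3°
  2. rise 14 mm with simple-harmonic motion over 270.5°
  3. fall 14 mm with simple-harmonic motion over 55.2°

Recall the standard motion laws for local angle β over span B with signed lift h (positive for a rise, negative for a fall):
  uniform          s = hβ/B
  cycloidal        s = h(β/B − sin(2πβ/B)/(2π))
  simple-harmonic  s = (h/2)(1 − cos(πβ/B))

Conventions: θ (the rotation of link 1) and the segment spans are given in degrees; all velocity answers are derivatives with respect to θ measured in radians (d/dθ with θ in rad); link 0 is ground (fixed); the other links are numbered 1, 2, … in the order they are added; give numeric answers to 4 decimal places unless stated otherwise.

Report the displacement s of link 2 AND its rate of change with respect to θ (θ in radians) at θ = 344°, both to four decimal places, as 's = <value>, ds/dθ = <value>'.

segment 1 (0° to 34.3°, dwell): s unchanged at 0.0000
segment 2 (34.3° to 304.8°, simple-harmonic, h = 14) is passed completely: s = 0.0000 + (14) = 14.0000
θ = 344° falls in segment 3 (304.8° to 360°, simple-harmonic, h = -14): β = 344 − 304.8 = 39.2°, B = 55.2°; Δs = -14/2·(1 − cos(π·0.7101)) = -11.2929; s = 14.0000 − 11.2929 = 2.7071
velocity in seg [304.8°–360°] (simple-harmonic), θ in radians: β = 39.2° = 0.6842 rad, B = 55.2° = 0.9634 rad; ds/dθ = (πh/(2B)) sin(πβ/B) = (π·(-14)/(2·0.9634)) sin(π·0.7101) = -18.029775 mm/rad

s = 2.7071, ds/dθ = -18.0298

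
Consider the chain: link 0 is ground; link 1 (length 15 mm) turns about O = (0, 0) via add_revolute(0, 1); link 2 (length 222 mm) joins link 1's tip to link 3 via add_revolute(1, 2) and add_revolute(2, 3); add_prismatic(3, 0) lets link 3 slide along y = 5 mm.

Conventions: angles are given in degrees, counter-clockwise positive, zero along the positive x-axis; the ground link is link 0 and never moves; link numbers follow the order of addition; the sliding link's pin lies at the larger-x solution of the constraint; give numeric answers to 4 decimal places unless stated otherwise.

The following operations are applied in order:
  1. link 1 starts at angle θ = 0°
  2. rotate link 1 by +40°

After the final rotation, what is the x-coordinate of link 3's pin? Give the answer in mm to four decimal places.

geometry: r = 15 mm, L = 222 mm, e = 5 mm; θ starts at 0°
rotate link 1 by +40°: θ ← 0° +40° = 40°
crank pin P = (r cos θ, r sin θ) = (11.490667, 9.641814)
h = r sin θ − e = 9.641814 − 5 = 4.641814
x = r cos θ + √(L² − h²) = 11.490667 + 221.951467 = 233.442133

233.4421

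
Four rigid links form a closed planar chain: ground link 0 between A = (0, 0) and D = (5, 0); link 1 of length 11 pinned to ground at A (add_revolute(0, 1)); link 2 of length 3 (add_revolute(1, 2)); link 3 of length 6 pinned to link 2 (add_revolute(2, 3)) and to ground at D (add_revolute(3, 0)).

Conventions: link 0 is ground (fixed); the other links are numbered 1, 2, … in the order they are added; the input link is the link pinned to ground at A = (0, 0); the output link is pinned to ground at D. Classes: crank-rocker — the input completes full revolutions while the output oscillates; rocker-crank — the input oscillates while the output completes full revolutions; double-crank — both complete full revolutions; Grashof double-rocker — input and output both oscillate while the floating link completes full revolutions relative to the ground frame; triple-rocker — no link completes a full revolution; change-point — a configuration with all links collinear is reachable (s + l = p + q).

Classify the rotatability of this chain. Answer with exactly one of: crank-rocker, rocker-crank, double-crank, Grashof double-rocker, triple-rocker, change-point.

lengths: ground=5, input=11, coupler=3, output=6
sorted: s=3 (shortest), l=11 (longest), p+q=11
s + l = 14 vs p + q = 11
s + l > p + q → non-Grashof → no link fully rotates → triple-rocker

triple-rocker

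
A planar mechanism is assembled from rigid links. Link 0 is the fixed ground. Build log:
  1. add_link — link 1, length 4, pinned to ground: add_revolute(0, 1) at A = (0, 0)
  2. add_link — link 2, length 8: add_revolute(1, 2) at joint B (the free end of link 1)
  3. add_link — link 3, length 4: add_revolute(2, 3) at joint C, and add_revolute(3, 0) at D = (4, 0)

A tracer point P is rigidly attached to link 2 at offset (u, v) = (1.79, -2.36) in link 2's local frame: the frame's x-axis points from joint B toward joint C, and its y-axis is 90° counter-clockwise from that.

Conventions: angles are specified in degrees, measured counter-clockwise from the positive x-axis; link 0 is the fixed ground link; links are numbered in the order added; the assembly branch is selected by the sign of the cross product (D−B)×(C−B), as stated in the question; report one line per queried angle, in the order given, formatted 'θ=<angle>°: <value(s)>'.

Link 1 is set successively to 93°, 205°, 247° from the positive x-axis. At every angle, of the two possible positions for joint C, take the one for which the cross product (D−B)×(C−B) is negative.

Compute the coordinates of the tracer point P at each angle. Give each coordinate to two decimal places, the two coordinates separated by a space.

A=(0,0), D=(4.00,0)
θ=93°: B = A + 4.00·(cos93°, sin93°) = (-0.2093, 3.9945)
θ=93°: |BD| = 5.8030
θ=93°: circle(B,8.00) ∩ circle(D,4.00): a=7.0373, h=3.8048
θ=93°:   candidates: C₊=(7.5144,1.9103) cross=22.079; C₋=(2.2763,-3.6095) cross=-22.079
θ=93°:   branch - wants cross < 0 → take C=(2.2763,-3.6095) (cross=-22.079)
θ=93°: ex = (C−B)/|BC| = (0.3107,-0.9505); ey = (0.9505,0.3107)
θ=93°: P = B + 1.79·ex + -2.36·ey = (-1.8964,1.5599)
θ=205°: B = A + 4.00·(cos205°, sin205°) = (-3.6252, -1.6905)
θ=205°: |BD| = 7.8104
θ=205°: circle(B,8.00) ∩ circle(D,4.00): a=6.9780, h=3.9124
θ=205°:   candidates: C₊=(2.3406,3.6395) cross=30.558; C₋=(4.0342,-3.9999) cross=-30.558
θ=205°:   branch - wants cross < 0 → take C=(4.0342,-3.9999) (cross=-30.558)
θ=205°: ex = (C−B)/|BC| = (0.9574,-0.2887); ey = (0.2887,0.9574)
θ=205°: P = B + 1.79·ex + -2.36·ey = (-2.5927,-4.4667)
θ=247°: B = A + 4.00·(cos247°, sin247°) = (-1.5629, -3.6820)
θ=247°: |BD| = 6.6711
θ=247°: circle(B,8.00) ∩ circle(D,4.00): a=6.9332, h=3.9914
θ=247°:   candidates: C₊=(2.0155,3.4730) cross=26.627; C₋=(6.4215,-3.1837) cross=-26.627
θ=247°:   branch - wants cross < 0 → take C=(6.4215,-3.1837) (cross=-26.627)
θ=247°: ex = (C−B)/|BC| = (0.9981,0.0623); ey = (-0.0623,0.9981)
θ=247°: P = B + 1.79·ex + -2.36·ey = (0.3706,-5.9259)

θ=93°: -1.90 1.56
θ=205°: -2.59 -4.47
θ=247°: 0.37 -5.93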